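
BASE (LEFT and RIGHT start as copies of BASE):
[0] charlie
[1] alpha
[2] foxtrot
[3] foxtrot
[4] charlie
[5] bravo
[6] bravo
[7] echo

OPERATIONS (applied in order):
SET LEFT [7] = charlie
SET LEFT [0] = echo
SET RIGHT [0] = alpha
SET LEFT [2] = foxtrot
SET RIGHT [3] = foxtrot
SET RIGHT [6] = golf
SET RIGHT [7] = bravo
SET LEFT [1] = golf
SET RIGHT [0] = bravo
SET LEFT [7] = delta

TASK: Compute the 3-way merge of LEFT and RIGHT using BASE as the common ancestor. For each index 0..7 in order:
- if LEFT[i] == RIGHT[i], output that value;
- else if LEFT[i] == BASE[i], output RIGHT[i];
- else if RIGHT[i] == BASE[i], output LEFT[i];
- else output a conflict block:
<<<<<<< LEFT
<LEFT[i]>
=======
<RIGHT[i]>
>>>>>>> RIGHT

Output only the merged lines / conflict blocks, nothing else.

Answer: <<<<<<< LEFT
echo
=======
bravo
>>>>>>> RIGHT
golf
foxtrot
foxtrot
charlie
bravo
golf
<<<<<<< LEFT
delta
=======
bravo
>>>>>>> RIGHT

Derivation:
Final LEFT:  [echo, golf, foxtrot, foxtrot, charlie, bravo, bravo, delta]
Final RIGHT: [bravo, alpha, foxtrot, foxtrot, charlie, bravo, golf, bravo]
i=0: BASE=charlie L=echo R=bravo all differ -> CONFLICT
i=1: L=golf, R=alpha=BASE -> take LEFT -> golf
i=2: L=foxtrot R=foxtrot -> agree -> foxtrot
i=3: L=foxtrot R=foxtrot -> agree -> foxtrot
i=4: L=charlie R=charlie -> agree -> charlie
i=5: L=bravo R=bravo -> agree -> bravo
i=6: L=bravo=BASE, R=golf -> take RIGHT -> golf
i=7: BASE=echo L=delta R=bravo all differ -> CONFLICT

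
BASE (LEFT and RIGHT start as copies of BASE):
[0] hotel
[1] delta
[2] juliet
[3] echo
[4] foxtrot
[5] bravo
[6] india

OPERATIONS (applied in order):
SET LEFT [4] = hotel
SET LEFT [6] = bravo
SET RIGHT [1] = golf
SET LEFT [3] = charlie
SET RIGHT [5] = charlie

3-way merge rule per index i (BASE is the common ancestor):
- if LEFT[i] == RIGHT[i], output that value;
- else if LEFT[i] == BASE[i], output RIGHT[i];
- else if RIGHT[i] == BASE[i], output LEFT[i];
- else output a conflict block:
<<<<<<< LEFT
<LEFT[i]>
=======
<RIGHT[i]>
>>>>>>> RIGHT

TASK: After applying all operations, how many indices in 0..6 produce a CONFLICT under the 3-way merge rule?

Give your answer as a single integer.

Answer: 0

Derivation:
Final LEFT:  [hotel, delta, juliet, charlie, hotel, bravo, bravo]
Final RIGHT: [hotel, golf, juliet, echo, foxtrot, charlie, india]
i=0: L=hotel R=hotel -> agree -> hotel
i=1: L=delta=BASE, R=golf -> take RIGHT -> golf
i=2: L=juliet R=juliet -> agree -> juliet
i=3: L=charlie, R=echo=BASE -> take LEFT -> charlie
i=4: L=hotel, R=foxtrot=BASE -> take LEFT -> hotel
i=5: L=bravo=BASE, R=charlie -> take RIGHT -> charlie
i=6: L=bravo, R=india=BASE -> take LEFT -> bravo
Conflict count: 0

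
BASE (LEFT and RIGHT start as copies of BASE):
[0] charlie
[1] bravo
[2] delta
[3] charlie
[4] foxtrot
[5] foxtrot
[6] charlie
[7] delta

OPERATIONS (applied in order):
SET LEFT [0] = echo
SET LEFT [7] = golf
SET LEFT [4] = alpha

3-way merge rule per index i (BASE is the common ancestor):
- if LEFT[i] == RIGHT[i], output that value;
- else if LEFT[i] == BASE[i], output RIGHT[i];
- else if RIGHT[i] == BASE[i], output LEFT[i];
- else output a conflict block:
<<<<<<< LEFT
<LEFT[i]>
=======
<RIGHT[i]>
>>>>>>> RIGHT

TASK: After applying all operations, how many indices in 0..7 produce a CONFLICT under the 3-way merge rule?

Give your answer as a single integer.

Final LEFT:  [echo, bravo, delta, charlie, alpha, foxtrot, charlie, golf]
Final RIGHT: [charlie, bravo, delta, charlie, foxtrot, foxtrot, charlie, delta]
i=0: L=echo, R=charlie=BASE -> take LEFT -> echo
i=1: L=bravo R=bravo -> agree -> bravo
i=2: L=delta R=delta -> agree -> delta
i=3: L=charlie R=charlie -> agree -> charlie
i=4: L=alpha, R=foxtrot=BASE -> take LEFT -> alpha
i=5: L=foxtrot R=foxtrot -> agree -> foxtrot
i=6: L=charlie R=charlie -> agree -> charlie
i=7: L=golf, R=delta=BASE -> take LEFT -> golf
Conflict count: 0

Answer: 0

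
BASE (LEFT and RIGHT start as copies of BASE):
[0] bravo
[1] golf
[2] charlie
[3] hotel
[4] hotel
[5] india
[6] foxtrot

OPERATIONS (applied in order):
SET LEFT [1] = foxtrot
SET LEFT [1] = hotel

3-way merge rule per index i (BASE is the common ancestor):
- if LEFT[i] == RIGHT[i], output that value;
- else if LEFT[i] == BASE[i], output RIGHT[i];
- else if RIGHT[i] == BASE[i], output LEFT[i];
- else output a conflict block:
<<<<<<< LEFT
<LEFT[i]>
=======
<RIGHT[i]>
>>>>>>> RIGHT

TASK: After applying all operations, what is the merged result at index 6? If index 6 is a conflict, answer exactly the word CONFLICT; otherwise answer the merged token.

Final LEFT:  [bravo, hotel, charlie, hotel, hotel, india, foxtrot]
Final RIGHT: [bravo, golf, charlie, hotel, hotel, india, foxtrot]
i=0: L=bravo R=bravo -> agree -> bravo
i=1: L=hotel, R=golf=BASE -> take LEFT -> hotel
i=2: L=charlie R=charlie -> agree -> charlie
i=3: L=hotel R=hotel -> agree -> hotel
i=4: L=hotel R=hotel -> agree -> hotel
i=5: L=india R=india -> agree -> india
i=6: L=foxtrot R=foxtrot -> agree -> foxtrot
Index 6 -> foxtrot

Answer: foxtrot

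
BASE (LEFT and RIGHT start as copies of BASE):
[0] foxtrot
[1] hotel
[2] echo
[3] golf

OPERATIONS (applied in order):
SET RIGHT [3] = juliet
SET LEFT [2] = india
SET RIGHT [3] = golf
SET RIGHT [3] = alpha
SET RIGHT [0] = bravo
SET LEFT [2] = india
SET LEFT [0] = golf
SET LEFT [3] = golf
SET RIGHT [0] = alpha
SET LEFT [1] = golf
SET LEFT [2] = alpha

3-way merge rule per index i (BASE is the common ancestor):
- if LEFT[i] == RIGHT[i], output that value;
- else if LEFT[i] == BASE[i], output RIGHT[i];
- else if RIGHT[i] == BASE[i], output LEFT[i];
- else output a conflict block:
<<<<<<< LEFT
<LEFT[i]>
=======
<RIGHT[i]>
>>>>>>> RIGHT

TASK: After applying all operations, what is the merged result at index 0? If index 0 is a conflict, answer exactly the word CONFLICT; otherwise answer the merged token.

Answer: CONFLICT

Derivation:
Final LEFT:  [golf, golf, alpha, golf]
Final RIGHT: [alpha, hotel, echo, alpha]
i=0: BASE=foxtrot L=golf R=alpha all differ -> CONFLICT
i=1: L=golf, R=hotel=BASE -> take LEFT -> golf
i=2: L=alpha, R=echo=BASE -> take LEFT -> alpha
i=3: L=golf=BASE, R=alpha -> take RIGHT -> alpha
Index 0 -> CONFLICT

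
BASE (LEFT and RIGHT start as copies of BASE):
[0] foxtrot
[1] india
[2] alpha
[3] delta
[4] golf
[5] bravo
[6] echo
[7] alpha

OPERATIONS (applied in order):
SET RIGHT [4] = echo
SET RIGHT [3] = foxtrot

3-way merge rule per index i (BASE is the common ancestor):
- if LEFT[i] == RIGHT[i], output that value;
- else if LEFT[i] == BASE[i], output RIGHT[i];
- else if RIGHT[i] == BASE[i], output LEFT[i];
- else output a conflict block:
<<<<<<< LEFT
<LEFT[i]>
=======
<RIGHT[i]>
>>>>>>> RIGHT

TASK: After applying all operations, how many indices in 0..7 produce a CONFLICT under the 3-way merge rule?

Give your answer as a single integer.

Answer: 0

Derivation:
Final LEFT:  [foxtrot, india, alpha, delta, golf, bravo, echo, alpha]
Final RIGHT: [foxtrot, india, alpha, foxtrot, echo, bravo, echo, alpha]
i=0: L=foxtrot R=foxtrot -> agree -> foxtrot
i=1: L=india R=india -> agree -> india
i=2: L=alpha R=alpha -> agree -> alpha
i=3: L=delta=BASE, R=foxtrot -> take RIGHT -> foxtrot
i=4: L=golf=BASE, R=echo -> take RIGHT -> echo
i=5: L=bravo R=bravo -> agree -> bravo
i=6: L=echo R=echo -> agree -> echo
i=7: L=alpha R=alpha -> agree -> alpha
Conflict count: 0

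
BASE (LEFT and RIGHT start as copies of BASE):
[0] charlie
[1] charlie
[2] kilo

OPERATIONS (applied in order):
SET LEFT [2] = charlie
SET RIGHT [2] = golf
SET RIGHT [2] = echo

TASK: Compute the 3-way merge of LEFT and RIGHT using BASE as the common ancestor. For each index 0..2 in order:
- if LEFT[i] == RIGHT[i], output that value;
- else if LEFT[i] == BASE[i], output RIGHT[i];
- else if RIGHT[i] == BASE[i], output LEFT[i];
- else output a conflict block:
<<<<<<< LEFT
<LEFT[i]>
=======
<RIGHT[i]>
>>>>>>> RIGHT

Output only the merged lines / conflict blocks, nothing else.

Answer: charlie
charlie
<<<<<<< LEFT
charlie
=======
echo
>>>>>>> RIGHT

Derivation:
Final LEFT:  [charlie, charlie, charlie]
Final RIGHT: [charlie, charlie, echo]
i=0: L=charlie R=charlie -> agree -> charlie
i=1: L=charlie R=charlie -> agree -> charlie
i=2: BASE=kilo L=charlie R=echo all differ -> CONFLICT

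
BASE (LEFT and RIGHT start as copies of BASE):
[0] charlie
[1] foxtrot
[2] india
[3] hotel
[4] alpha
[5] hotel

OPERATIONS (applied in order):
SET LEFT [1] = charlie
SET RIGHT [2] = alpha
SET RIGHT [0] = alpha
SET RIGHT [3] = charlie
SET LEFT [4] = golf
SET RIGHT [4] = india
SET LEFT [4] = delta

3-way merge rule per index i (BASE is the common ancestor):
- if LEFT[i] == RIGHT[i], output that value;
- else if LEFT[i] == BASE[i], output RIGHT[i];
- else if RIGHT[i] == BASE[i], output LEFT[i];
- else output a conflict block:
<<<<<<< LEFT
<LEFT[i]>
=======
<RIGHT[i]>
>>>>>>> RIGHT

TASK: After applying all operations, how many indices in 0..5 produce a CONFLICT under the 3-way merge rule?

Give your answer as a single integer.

Final LEFT:  [charlie, charlie, india, hotel, delta, hotel]
Final RIGHT: [alpha, foxtrot, alpha, charlie, india, hotel]
i=0: L=charlie=BASE, R=alpha -> take RIGHT -> alpha
i=1: L=charlie, R=foxtrot=BASE -> take LEFT -> charlie
i=2: L=india=BASE, R=alpha -> take RIGHT -> alpha
i=3: L=hotel=BASE, R=charlie -> take RIGHT -> charlie
i=4: BASE=alpha L=delta R=india all differ -> CONFLICT
i=5: L=hotel R=hotel -> agree -> hotel
Conflict count: 1

Answer: 1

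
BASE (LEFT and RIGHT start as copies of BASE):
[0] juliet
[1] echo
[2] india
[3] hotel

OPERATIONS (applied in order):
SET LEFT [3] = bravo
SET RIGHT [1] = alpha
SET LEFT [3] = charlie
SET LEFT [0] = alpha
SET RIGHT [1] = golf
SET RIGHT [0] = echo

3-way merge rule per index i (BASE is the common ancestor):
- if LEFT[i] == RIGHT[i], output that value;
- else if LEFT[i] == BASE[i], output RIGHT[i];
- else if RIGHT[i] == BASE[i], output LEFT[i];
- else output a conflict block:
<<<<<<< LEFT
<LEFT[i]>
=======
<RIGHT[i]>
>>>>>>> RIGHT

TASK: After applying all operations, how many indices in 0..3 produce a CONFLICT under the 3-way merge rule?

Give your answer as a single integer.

Answer: 1

Derivation:
Final LEFT:  [alpha, echo, india, charlie]
Final RIGHT: [echo, golf, india, hotel]
i=0: BASE=juliet L=alpha R=echo all differ -> CONFLICT
i=1: L=echo=BASE, R=golf -> take RIGHT -> golf
i=2: L=india R=india -> agree -> india
i=3: L=charlie, R=hotel=BASE -> take LEFT -> charlie
Conflict count: 1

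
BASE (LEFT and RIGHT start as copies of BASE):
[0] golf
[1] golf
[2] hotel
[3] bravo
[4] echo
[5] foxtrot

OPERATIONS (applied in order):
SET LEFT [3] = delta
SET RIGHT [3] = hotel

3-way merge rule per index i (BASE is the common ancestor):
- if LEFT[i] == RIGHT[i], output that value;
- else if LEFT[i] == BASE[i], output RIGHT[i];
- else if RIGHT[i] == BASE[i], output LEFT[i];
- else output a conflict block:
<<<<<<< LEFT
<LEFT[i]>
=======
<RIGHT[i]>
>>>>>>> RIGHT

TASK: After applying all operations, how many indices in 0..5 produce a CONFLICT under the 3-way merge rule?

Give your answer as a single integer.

Final LEFT:  [golf, golf, hotel, delta, echo, foxtrot]
Final RIGHT: [golf, golf, hotel, hotel, echo, foxtrot]
i=0: L=golf R=golf -> agree -> golf
i=1: L=golf R=golf -> agree -> golf
i=2: L=hotel R=hotel -> agree -> hotel
i=3: BASE=bravo L=delta R=hotel all differ -> CONFLICT
i=4: L=echo R=echo -> agree -> echo
i=5: L=foxtrot R=foxtrot -> agree -> foxtrot
Conflict count: 1

Answer: 1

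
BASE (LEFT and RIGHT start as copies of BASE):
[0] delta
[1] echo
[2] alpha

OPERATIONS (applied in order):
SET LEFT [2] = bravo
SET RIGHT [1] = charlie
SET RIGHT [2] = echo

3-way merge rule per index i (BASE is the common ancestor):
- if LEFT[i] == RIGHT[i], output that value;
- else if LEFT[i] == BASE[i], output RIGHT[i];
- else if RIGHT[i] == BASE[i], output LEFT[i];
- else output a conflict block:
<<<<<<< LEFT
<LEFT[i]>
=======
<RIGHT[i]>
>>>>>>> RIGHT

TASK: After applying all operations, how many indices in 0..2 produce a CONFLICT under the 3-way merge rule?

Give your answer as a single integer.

Final LEFT:  [delta, echo, bravo]
Final RIGHT: [delta, charlie, echo]
i=0: L=delta R=delta -> agree -> delta
i=1: L=echo=BASE, R=charlie -> take RIGHT -> charlie
i=2: BASE=alpha L=bravo R=echo all differ -> CONFLICT
Conflict count: 1

Answer: 1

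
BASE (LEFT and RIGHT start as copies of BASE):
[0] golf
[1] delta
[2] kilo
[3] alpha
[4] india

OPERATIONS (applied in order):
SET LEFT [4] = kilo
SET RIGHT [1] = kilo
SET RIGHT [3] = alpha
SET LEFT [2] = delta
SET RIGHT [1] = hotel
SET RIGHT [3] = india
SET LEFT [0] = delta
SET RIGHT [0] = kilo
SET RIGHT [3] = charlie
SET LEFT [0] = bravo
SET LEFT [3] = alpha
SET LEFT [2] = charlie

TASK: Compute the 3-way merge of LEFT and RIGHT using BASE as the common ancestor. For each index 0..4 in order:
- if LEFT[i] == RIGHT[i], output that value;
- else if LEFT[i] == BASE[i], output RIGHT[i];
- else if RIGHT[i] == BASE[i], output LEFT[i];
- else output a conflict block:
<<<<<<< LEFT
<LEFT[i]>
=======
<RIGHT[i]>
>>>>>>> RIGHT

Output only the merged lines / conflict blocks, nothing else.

Final LEFT:  [bravo, delta, charlie, alpha, kilo]
Final RIGHT: [kilo, hotel, kilo, charlie, india]
i=0: BASE=golf L=bravo R=kilo all differ -> CONFLICT
i=1: L=delta=BASE, R=hotel -> take RIGHT -> hotel
i=2: L=charlie, R=kilo=BASE -> take LEFT -> charlie
i=3: L=alpha=BASE, R=charlie -> take RIGHT -> charlie
i=4: L=kilo, R=india=BASE -> take LEFT -> kilo

Answer: <<<<<<< LEFT
bravo
=======
kilo
>>>>>>> RIGHT
hotel
charlie
charlie
kilo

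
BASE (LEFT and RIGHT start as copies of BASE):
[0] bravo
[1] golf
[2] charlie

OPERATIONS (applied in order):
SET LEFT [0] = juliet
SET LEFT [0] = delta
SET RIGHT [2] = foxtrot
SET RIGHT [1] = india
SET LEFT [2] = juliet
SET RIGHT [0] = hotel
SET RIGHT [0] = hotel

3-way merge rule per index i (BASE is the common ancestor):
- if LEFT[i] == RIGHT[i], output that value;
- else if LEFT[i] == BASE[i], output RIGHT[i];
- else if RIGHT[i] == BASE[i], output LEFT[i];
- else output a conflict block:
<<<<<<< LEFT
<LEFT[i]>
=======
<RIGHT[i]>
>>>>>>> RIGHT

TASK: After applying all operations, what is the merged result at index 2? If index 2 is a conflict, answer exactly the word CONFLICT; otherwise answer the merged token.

Answer: CONFLICT

Derivation:
Final LEFT:  [delta, golf, juliet]
Final RIGHT: [hotel, india, foxtrot]
i=0: BASE=bravo L=delta R=hotel all differ -> CONFLICT
i=1: L=golf=BASE, R=india -> take RIGHT -> india
i=2: BASE=charlie L=juliet R=foxtrot all differ -> CONFLICT
Index 2 -> CONFLICT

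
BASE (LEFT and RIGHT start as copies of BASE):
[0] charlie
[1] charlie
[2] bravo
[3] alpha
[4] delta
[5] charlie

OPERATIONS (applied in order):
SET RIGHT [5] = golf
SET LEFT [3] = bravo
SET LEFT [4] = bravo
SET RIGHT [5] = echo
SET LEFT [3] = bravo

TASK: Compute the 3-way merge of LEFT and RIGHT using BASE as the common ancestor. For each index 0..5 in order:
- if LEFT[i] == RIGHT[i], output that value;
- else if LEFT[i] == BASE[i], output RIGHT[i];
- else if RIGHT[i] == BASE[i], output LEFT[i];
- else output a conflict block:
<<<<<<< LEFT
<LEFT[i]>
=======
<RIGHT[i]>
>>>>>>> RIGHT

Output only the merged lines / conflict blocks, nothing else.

Final LEFT:  [charlie, charlie, bravo, bravo, bravo, charlie]
Final RIGHT: [charlie, charlie, bravo, alpha, delta, echo]
i=0: L=charlie R=charlie -> agree -> charlie
i=1: L=charlie R=charlie -> agree -> charlie
i=2: L=bravo R=bravo -> agree -> bravo
i=3: L=bravo, R=alpha=BASE -> take LEFT -> bravo
i=4: L=bravo, R=delta=BASE -> take LEFT -> bravo
i=5: L=charlie=BASE, R=echo -> take RIGHT -> echo

Answer: charlie
charlie
bravo
bravo
bravo
echo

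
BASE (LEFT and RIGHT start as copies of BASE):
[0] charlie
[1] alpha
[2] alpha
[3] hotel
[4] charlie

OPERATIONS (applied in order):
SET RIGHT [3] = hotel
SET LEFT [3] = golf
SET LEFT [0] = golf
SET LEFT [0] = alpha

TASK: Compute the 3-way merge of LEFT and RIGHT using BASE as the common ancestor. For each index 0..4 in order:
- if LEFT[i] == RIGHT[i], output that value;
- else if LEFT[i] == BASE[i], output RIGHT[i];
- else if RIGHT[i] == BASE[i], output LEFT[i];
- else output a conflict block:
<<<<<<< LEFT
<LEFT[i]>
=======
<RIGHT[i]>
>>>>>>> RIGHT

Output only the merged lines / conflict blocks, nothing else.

Answer: alpha
alpha
alpha
golf
charlie

Derivation:
Final LEFT:  [alpha, alpha, alpha, golf, charlie]
Final RIGHT: [charlie, alpha, alpha, hotel, charlie]
i=0: L=alpha, R=charlie=BASE -> take LEFT -> alpha
i=1: L=alpha R=alpha -> agree -> alpha
i=2: L=alpha R=alpha -> agree -> alpha
i=3: L=golf, R=hotel=BASE -> take LEFT -> golf
i=4: L=charlie R=charlie -> agree -> charlie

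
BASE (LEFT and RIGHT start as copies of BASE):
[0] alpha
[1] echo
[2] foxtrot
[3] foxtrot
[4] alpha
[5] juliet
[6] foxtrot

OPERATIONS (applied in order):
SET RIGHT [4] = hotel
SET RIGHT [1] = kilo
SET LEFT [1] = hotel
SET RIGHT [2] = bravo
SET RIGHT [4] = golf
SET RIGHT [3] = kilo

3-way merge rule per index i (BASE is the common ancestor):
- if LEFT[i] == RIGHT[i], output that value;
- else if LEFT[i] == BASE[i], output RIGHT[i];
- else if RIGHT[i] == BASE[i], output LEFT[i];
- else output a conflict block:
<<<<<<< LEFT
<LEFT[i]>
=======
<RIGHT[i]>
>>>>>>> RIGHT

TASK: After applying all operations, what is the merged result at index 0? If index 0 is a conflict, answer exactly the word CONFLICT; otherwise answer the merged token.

Answer: alpha

Derivation:
Final LEFT:  [alpha, hotel, foxtrot, foxtrot, alpha, juliet, foxtrot]
Final RIGHT: [alpha, kilo, bravo, kilo, golf, juliet, foxtrot]
i=0: L=alpha R=alpha -> agree -> alpha
i=1: BASE=echo L=hotel R=kilo all differ -> CONFLICT
i=2: L=foxtrot=BASE, R=bravo -> take RIGHT -> bravo
i=3: L=foxtrot=BASE, R=kilo -> take RIGHT -> kilo
i=4: L=alpha=BASE, R=golf -> take RIGHT -> golf
i=5: L=juliet R=juliet -> agree -> juliet
i=6: L=foxtrot R=foxtrot -> agree -> foxtrot
Index 0 -> alpha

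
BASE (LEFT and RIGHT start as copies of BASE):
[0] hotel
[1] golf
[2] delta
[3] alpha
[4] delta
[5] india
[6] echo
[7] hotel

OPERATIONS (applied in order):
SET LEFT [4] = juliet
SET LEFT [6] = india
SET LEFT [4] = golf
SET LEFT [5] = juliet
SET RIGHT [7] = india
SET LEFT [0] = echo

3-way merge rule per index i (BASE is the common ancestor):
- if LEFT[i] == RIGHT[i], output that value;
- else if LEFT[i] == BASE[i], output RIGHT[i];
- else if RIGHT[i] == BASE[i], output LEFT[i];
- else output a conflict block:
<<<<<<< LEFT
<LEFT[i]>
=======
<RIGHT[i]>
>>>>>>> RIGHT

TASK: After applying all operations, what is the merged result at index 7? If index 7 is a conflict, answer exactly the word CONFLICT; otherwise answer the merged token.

Final LEFT:  [echo, golf, delta, alpha, golf, juliet, india, hotel]
Final RIGHT: [hotel, golf, delta, alpha, delta, india, echo, india]
i=0: L=echo, R=hotel=BASE -> take LEFT -> echo
i=1: L=golf R=golf -> agree -> golf
i=2: L=delta R=delta -> agree -> delta
i=3: L=alpha R=alpha -> agree -> alpha
i=4: L=golf, R=delta=BASE -> take LEFT -> golf
i=5: L=juliet, R=india=BASE -> take LEFT -> juliet
i=6: L=india, R=echo=BASE -> take LEFT -> india
i=7: L=hotel=BASE, R=india -> take RIGHT -> india
Index 7 -> india

Answer: india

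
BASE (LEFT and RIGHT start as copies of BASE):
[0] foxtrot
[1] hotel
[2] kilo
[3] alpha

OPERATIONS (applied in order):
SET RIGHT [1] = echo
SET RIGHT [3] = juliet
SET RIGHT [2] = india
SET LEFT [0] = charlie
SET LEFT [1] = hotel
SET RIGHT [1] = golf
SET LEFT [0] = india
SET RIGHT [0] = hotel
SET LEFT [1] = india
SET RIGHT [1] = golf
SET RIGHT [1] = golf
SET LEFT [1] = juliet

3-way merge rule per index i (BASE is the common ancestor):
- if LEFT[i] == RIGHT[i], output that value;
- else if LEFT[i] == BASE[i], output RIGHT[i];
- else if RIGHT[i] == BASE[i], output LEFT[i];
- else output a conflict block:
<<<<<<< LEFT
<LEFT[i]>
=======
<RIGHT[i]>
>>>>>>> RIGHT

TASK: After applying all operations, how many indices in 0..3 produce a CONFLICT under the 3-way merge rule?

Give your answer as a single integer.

Final LEFT:  [india, juliet, kilo, alpha]
Final RIGHT: [hotel, golf, india, juliet]
i=0: BASE=foxtrot L=india R=hotel all differ -> CONFLICT
i=1: BASE=hotel L=juliet R=golf all differ -> CONFLICT
i=2: L=kilo=BASE, R=india -> take RIGHT -> india
i=3: L=alpha=BASE, R=juliet -> take RIGHT -> juliet
Conflict count: 2

Answer: 2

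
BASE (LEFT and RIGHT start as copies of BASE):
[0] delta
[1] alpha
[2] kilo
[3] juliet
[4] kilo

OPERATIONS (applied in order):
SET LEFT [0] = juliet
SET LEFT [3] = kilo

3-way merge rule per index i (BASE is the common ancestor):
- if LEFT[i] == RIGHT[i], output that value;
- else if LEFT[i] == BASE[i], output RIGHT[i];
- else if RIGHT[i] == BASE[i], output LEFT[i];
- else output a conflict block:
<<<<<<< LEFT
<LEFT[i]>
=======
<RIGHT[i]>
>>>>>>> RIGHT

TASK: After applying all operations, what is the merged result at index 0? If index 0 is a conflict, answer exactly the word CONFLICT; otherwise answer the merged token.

Answer: juliet

Derivation:
Final LEFT:  [juliet, alpha, kilo, kilo, kilo]
Final RIGHT: [delta, alpha, kilo, juliet, kilo]
i=0: L=juliet, R=delta=BASE -> take LEFT -> juliet
i=1: L=alpha R=alpha -> agree -> alpha
i=2: L=kilo R=kilo -> agree -> kilo
i=3: L=kilo, R=juliet=BASE -> take LEFT -> kilo
i=4: L=kilo R=kilo -> agree -> kilo
Index 0 -> juliet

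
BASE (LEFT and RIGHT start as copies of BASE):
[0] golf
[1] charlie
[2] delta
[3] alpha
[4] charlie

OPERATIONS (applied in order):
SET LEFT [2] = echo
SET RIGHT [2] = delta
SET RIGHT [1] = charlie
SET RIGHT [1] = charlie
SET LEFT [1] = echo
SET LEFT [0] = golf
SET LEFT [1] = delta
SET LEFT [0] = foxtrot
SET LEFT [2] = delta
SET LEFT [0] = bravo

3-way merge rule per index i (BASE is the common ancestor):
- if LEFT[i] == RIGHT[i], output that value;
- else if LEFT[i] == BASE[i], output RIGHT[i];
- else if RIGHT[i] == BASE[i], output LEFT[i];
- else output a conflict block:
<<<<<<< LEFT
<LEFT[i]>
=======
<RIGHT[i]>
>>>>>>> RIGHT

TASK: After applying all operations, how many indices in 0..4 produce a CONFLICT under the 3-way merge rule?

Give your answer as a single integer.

Final LEFT:  [bravo, delta, delta, alpha, charlie]
Final RIGHT: [golf, charlie, delta, alpha, charlie]
i=0: L=bravo, R=golf=BASE -> take LEFT -> bravo
i=1: L=delta, R=charlie=BASE -> take LEFT -> delta
i=2: L=delta R=delta -> agree -> delta
i=3: L=alpha R=alpha -> agree -> alpha
i=4: L=charlie R=charlie -> agree -> charlie
Conflict count: 0

Answer: 0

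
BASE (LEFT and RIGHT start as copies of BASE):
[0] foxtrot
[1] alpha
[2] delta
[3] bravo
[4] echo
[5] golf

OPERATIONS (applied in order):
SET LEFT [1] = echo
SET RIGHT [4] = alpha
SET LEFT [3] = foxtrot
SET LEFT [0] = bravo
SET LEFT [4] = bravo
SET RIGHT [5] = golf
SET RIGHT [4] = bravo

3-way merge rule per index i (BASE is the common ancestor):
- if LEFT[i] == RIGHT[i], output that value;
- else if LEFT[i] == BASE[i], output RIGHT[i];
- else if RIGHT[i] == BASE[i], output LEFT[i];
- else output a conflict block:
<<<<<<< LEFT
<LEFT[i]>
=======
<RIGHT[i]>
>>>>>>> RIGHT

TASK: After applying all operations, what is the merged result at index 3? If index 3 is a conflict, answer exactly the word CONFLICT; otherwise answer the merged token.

Answer: foxtrot

Derivation:
Final LEFT:  [bravo, echo, delta, foxtrot, bravo, golf]
Final RIGHT: [foxtrot, alpha, delta, bravo, bravo, golf]
i=0: L=bravo, R=foxtrot=BASE -> take LEFT -> bravo
i=1: L=echo, R=alpha=BASE -> take LEFT -> echo
i=2: L=delta R=delta -> agree -> delta
i=3: L=foxtrot, R=bravo=BASE -> take LEFT -> foxtrot
i=4: L=bravo R=bravo -> agree -> bravo
i=5: L=golf R=golf -> agree -> golf
Index 3 -> foxtrot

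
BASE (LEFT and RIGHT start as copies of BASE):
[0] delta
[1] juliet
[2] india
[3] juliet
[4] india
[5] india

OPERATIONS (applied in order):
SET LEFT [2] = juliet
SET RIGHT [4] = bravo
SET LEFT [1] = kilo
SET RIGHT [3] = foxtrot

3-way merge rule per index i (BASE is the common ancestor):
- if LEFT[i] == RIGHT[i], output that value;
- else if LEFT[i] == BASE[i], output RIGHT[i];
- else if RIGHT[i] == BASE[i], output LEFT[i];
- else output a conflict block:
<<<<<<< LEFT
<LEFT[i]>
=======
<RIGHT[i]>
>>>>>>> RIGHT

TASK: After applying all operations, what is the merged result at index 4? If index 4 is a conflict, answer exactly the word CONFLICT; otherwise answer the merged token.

Answer: bravo

Derivation:
Final LEFT:  [delta, kilo, juliet, juliet, india, india]
Final RIGHT: [delta, juliet, india, foxtrot, bravo, india]
i=0: L=delta R=delta -> agree -> delta
i=1: L=kilo, R=juliet=BASE -> take LEFT -> kilo
i=2: L=juliet, R=india=BASE -> take LEFT -> juliet
i=3: L=juliet=BASE, R=foxtrot -> take RIGHT -> foxtrot
i=4: L=india=BASE, R=bravo -> take RIGHT -> bravo
i=5: L=india R=india -> agree -> india
Index 4 -> bravo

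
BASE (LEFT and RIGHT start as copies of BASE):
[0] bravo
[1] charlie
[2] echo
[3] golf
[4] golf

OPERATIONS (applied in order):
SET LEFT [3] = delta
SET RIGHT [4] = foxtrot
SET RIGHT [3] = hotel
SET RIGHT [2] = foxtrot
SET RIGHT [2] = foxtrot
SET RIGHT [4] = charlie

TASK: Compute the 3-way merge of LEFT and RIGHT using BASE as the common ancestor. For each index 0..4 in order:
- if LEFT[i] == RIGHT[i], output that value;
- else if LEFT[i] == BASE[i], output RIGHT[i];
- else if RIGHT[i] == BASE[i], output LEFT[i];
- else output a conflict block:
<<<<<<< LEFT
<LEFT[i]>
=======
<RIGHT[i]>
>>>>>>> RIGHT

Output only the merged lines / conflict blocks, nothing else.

Final LEFT:  [bravo, charlie, echo, delta, golf]
Final RIGHT: [bravo, charlie, foxtrot, hotel, charlie]
i=0: L=bravo R=bravo -> agree -> bravo
i=1: L=charlie R=charlie -> agree -> charlie
i=2: L=echo=BASE, R=foxtrot -> take RIGHT -> foxtrot
i=3: BASE=golf L=delta R=hotel all differ -> CONFLICT
i=4: L=golf=BASE, R=charlie -> take RIGHT -> charlie

Answer: bravo
charlie
foxtrot
<<<<<<< LEFT
delta
=======
hotel
>>>>>>> RIGHT
charlie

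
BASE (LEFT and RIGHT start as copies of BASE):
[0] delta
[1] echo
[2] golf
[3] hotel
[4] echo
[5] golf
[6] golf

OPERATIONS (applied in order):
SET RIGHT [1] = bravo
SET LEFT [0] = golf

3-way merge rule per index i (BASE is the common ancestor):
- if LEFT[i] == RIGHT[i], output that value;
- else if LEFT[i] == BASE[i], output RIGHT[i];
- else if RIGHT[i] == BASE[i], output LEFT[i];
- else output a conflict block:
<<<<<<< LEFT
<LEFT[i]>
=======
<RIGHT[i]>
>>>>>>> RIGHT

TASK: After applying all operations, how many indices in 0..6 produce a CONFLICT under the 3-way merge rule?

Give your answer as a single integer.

Final LEFT:  [golf, echo, golf, hotel, echo, golf, golf]
Final RIGHT: [delta, bravo, golf, hotel, echo, golf, golf]
i=0: L=golf, R=delta=BASE -> take LEFT -> golf
i=1: L=echo=BASE, R=bravo -> take RIGHT -> bravo
i=2: L=golf R=golf -> agree -> golf
i=3: L=hotel R=hotel -> agree -> hotel
i=4: L=echo R=echo -> agree -> echo
i=5: L=golf R=golf -> agree -> golf
i=6: L=golf R=golf -> agree -> golf
Conflict count: 0

Answer: 0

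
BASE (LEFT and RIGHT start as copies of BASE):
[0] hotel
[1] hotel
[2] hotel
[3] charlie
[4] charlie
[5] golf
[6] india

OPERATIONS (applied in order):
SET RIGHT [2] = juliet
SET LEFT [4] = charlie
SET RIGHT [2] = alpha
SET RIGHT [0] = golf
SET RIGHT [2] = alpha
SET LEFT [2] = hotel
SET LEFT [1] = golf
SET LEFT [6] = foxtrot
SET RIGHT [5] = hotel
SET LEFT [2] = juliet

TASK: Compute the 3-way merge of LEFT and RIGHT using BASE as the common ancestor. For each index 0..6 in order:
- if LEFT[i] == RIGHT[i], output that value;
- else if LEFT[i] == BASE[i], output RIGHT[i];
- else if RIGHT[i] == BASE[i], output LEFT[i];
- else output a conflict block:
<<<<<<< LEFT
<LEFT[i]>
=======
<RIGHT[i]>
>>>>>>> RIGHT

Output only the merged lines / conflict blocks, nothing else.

Answer: golf
golf
<<<<<<< LEFT
juliet
=======
alpha
>>>>>>> RIGHT
charlie
charlie
hotel
foxtrot

Derivation:
Final LEFT:  [hotel, golf, juliet, charlie, charlie, golf, foxtrot]
Final RIGHT: [golf, hotel, alpha, charlie, charlie, hotel, india]
i=0: L=hotel=BASE, R=golf -> take RIGHT -> golf
i=1: L=golf, R=hotel=BASE -> take LEFT -> golf
i=2: BASE=hotel L=juliet R=alpha all differ -> CONFLICT
i=3: L=charlie R=charlie -> agree -> charlie
i=4: L=charlie R=charlie -> agree -> charlie
i=5: L=golf=BASE, R=hotel -> take RIGHT -> hotel
i=6: L=foxtrot, R=india=BASE -> take LEFT -> foxtrot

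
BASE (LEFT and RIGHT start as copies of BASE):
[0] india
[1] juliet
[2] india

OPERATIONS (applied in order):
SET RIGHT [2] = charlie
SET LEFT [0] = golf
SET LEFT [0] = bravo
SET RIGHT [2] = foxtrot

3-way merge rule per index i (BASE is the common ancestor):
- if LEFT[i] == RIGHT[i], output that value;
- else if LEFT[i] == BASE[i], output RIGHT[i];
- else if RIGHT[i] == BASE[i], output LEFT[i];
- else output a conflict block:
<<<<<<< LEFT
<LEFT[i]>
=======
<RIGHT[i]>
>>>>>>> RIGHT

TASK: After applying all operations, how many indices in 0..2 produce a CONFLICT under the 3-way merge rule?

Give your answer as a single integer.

Final LEFT:  [bravo, juliet, india]
Final RIGHT: [india, juliet, foxtrot]
i=0: L=bravo, R=india=BASE -> take LEFT -> bravo
i=1: L=juliet R=juliet -> agree -> juliet
i=2: L=india=BASE, R=foxtrot -> take RIGHT -> foxtrot
Conflict count: 0

Answer: 0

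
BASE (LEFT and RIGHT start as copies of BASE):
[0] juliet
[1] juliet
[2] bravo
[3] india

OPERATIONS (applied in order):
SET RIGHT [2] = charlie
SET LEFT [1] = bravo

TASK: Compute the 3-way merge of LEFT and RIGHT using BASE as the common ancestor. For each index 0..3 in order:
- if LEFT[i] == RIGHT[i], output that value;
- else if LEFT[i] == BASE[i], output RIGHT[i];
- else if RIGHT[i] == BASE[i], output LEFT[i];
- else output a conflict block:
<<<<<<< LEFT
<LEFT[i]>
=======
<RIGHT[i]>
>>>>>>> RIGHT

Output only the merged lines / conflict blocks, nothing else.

Answer: juliet
bravo
charlie
india

Derivation:
Final LEFT:  [juliet, bravo, bravo, india]
Final RIGHT: [juliet, juliet, charlie, india]
i=0: L=juliet R=juliet -> agree -> juliet
i=1: L=bravo, R=juliet=BASE -> take LEFT -> bravo
i=2: L=bravo=BASE, R=charlie -> take RIGHT -> charlie
i=3: L=india R=india -> agree -> india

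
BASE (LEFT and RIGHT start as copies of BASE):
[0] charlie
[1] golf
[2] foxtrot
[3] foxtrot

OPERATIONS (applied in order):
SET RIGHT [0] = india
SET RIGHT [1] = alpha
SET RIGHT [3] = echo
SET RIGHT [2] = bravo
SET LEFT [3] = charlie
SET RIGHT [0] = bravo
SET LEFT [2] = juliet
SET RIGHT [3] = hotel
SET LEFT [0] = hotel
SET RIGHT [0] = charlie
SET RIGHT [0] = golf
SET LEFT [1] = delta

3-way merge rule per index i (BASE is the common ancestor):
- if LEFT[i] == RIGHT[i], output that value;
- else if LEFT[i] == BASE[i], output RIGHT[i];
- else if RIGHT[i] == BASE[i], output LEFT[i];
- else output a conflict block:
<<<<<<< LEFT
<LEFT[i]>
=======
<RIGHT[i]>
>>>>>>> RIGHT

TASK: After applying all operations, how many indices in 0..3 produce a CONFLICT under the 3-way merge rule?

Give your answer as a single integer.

Answer: 4

Derivation:
Final LEFT:  [hotel, delta, juliet, charlie]
Final RIGHT: [golf, alpha, bravo, hotel]
i=0: BASE=charlie L=hotel R=golf all differ -> CONFLICT
i=1: BASE=golf L=delta R=alpha all differ -> CONFLICT
i=2: BASE=foxtrot L=juliet R=bravo all differ -> CONFLICT
i=3: BASE=foxtrot L=charlie R=hotel all differ -> CONFLICT
Conflict count: 4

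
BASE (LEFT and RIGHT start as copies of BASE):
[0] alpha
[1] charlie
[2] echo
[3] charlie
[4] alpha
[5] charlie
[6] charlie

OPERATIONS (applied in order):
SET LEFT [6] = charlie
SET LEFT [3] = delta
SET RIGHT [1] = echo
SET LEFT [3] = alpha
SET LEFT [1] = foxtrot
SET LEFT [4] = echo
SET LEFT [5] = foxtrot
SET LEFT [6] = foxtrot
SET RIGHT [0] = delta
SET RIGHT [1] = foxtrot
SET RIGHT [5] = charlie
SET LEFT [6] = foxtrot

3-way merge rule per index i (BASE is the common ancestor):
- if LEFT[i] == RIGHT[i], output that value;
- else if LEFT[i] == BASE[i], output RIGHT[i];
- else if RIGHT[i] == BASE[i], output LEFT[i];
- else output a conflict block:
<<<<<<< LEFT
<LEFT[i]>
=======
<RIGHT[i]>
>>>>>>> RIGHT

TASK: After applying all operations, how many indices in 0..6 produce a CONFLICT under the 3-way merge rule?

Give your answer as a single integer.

Final LEFT:  [alpha, foxtrot, echo, alpha, echo, foxtrot, foxtrot]
Final RIGHT: [delta, foxtrot, echo, charlie, alpha, charlie, charlie]
i=0: L=alpha=BASE, R=delta -> take RIGHT -> delta
i=1: L=foxtrot R=foxtrot -> agree -> foxtrot
i=2: L=echo R=echo -> agree -> echo
i=3: L=alpha, R=charlie=BASE -> take LEFT -> alpha
i=4: L=echo, R=alpha=BASE -> take LEFT -> echo
i=5: L=foxtrot, R=charlie=BASE -> take LEFT -> foxtrot
i=6: L=foxtrot, R=charlie=BASE -> take LEFT -> foxtrot
Conflict count: 0

Answer: 0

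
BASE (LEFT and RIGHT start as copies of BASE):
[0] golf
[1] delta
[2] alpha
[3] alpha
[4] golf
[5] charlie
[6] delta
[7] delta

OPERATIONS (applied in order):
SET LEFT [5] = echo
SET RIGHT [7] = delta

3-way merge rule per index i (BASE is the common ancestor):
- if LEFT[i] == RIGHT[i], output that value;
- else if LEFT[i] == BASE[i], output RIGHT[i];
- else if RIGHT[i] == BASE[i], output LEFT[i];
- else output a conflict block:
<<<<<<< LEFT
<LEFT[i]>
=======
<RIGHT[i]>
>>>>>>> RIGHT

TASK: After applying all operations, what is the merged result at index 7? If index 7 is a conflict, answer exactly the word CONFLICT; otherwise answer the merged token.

Answer: delta

Derivation:
Final LEFT:  [golf, delta, alpha, alpha, golf, echo, delta, delta]
Final RIGHT: [golf, delta, alpha, alpha, golf, charlie, delta, delta]
i=0: L=golf R=golf -> agree -> golf
i=1: L=delta R=delta -> agree -> delta
i=2: L=alpha R=alpha -> agree -> alpha
i=3: L=alpha R=alpha -> agree -> alpha
i=4: L=golf R=golf -> agree -> golf
i=5: L=echo, R=charlie=BASE -> take LEFT -> echo
i=6: L=delta R=delta -> agree -> delta
i=7: L=delta R=delta -> agree -> delta
Index 7 -> delta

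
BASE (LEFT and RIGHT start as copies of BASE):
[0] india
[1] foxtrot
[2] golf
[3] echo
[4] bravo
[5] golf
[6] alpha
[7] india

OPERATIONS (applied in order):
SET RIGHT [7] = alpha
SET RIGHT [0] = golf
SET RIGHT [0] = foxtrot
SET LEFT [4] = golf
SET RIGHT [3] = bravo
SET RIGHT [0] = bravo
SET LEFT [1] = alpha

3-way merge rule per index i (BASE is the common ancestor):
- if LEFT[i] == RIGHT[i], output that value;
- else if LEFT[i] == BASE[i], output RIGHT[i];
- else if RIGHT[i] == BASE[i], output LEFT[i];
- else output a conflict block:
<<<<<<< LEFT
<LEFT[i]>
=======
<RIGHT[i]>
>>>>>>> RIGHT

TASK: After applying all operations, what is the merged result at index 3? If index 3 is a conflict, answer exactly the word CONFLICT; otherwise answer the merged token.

Final LEFT:  [india, alpha, golf, echo, golf, golf, alpha, india]
Final RIGHT: [bravo, foxtrot, golf, bravo, bravo, golf, alpha, alpha]
i=0: L=india=BASE, R=bravo -> take RIGHT -> bravo
i=1: L=alpha, R=foxtrot=BASE -> take LEFT -> alpha
i=2: L=golf R=golf -> agree -> golf
i=3: L=echo=BASE, R=bravo -> take RIGHT -> bravo
i=4: L=golf, R=bravo=BASE -> take LEFT -> golf
i=5: L=golf R=golf -> agree -> golf
i=6: L=alpha R=alpha -> agree -> alpha
i=7: L=india=BASE, R=alpha -> take RIGHT -> alpha
Index 3 -> bravo

Answer: bravo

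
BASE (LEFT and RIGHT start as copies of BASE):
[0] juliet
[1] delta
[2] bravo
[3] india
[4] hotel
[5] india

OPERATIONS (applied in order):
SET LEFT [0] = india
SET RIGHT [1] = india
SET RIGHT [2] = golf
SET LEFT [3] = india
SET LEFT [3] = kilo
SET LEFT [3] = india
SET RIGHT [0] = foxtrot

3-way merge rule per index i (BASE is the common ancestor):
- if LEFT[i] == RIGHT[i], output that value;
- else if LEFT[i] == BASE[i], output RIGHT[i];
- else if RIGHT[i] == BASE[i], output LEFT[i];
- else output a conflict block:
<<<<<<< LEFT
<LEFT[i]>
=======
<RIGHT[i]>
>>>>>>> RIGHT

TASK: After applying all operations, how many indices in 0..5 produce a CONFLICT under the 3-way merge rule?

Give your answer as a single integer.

Final LEFT:  [india, delta, bravo, india, hotel, india]
Final RIGHT: [foxtrot, india, golf, india, hotel, india]
i=0: BASE=juliet L=india R=foxtrot all differ -> CONFLICT
i=1: L=delta=BASE, R=india -> take RIGHT -> india
i=2: L=bravo=BASE, R=golf -> take RIGHT -> golf
i=3: L=india R=india -> agree -> india
i=4: L=hotel R=hotel -> agree -> hotel
i=5: L=india R=india -> agree -> india
Conflict count: 1

Answer: 1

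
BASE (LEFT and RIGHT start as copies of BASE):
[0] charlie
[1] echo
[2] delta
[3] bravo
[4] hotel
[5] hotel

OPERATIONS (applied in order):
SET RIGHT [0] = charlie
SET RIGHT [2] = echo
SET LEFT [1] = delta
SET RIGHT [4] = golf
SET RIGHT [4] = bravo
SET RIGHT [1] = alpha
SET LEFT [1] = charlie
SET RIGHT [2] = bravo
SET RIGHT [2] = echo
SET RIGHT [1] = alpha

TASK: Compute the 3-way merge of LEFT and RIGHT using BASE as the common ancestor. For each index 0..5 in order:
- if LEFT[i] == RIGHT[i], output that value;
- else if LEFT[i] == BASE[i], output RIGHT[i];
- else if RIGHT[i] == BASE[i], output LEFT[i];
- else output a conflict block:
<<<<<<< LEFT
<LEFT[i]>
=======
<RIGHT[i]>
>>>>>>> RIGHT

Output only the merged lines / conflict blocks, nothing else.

Answer: charlie
<<<<<<< LEFT
charlie
=======
alpha
>>>>>>> RIGHT
echo
bravo
bravo
hotel

Derivation:
Final LEFT:  [charlie, charlie, delta, bravo, hotel, hotel]
Final RIGHT: [charlie, alpha, echo, bravo, bravo, hotel]
i=0: L=charlie R=charlie -> agree -> charlie
i=1: BASE=echo L=charlie R=alpha all differ -> CONFLICT
i=2: L=delta=BASE, R=echo -> take RIGHT -> echo
i=3: L=bravo R=bravo -> agree -> bravo
i=4: L=hotel=BASE, R=bravo -> take RIGHT -> bravo
i=5: L=hotel R=hotel -> agree -> hotel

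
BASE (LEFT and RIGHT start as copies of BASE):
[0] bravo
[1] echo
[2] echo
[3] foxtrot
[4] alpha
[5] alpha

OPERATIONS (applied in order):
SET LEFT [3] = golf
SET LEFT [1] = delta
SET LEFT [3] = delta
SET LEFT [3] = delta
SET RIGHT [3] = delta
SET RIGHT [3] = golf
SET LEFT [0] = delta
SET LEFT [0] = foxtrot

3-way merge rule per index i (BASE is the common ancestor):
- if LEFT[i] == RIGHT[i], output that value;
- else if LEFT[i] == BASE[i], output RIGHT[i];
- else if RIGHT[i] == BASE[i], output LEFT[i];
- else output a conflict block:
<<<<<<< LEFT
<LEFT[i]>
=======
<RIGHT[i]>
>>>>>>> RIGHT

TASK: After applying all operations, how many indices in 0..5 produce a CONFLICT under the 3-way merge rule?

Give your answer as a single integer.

Answer: 1

Derivation:
Final LEFT:  [foxtrot, delta, echo, delta, alpha, alpha]
Final RIGHT: [bravo, echo, echo, golf, alpha, alpha]
i=0: L=foxtrot, R=bravo=BASE -> take LEFT -> foxtrot
i=1: L=delta, R=echo=BASE -> take LEFT -> delta
i=2: L=echo R=echo -> agree -> echo
i=3: BASE=foxtrot L=delta R=golf all differ -> CONFLICT
i=4: L=alpha R=alpha -> agree -> alpha
i=5: L=alpha R=alpha -> agree -> alpha
Conflict count: 1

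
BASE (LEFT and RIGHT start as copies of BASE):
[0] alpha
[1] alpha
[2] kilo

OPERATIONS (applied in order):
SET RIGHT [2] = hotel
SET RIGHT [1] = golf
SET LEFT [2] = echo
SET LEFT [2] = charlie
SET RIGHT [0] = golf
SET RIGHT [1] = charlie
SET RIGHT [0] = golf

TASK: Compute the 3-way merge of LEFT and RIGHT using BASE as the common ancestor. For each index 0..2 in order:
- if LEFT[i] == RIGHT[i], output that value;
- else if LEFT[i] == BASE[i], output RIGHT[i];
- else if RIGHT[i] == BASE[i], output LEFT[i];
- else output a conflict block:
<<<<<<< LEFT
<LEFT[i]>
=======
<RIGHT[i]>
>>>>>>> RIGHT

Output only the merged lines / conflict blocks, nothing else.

Answer: golf
charlie
<<<<<<< LEFT
charlie
=======
hotel
>>>>>>> RIGHT

Derivation:
Final LEFT:  [alpha, alpha, charlie]
Final RIGHT: [golf, charlie, hotel]
i=0: L=alpha=BASE, R=golf -> take RIGHT -> golf
i=1: L=alpha=BASE, R=charlie -> take RIGHT -> charlie
i=2: BASE=kilo L=charlie R=hotel all differ -> CONFLICT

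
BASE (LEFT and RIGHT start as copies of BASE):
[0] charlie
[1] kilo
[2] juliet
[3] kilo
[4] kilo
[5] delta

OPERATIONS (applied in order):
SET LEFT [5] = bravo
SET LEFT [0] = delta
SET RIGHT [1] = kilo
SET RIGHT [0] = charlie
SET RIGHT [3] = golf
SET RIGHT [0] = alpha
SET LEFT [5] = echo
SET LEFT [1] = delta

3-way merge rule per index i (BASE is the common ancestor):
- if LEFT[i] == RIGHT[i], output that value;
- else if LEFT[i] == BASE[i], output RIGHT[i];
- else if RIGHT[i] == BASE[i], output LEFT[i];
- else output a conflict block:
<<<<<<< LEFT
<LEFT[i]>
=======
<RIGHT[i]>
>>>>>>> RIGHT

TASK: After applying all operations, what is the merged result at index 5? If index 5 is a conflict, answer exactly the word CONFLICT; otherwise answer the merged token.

Answer: echo

Derivation:
Final LEFT:  [delta, delta, juliet, kilo, kilo, echo]
Final RIGHT: [alpha, kilo, juliet, golf, kilo, delta]
i=0: BASE=charlie L=delta R=alpha all differ -> CONFLICT
i=1: L=delta, R=kilo=BASE -> take LEFT -> delta
i=2: L=juliet R=juliet -> agree -> juliet
i=3: L=kilo=BASE, R=golf -> take RIGHT -> golf
i=4: L=kilo R=kilo -> agree -> kilo
i=5: L=echo, R=delta=BASE -> take LEFT -> echo
Index 5 -> echo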